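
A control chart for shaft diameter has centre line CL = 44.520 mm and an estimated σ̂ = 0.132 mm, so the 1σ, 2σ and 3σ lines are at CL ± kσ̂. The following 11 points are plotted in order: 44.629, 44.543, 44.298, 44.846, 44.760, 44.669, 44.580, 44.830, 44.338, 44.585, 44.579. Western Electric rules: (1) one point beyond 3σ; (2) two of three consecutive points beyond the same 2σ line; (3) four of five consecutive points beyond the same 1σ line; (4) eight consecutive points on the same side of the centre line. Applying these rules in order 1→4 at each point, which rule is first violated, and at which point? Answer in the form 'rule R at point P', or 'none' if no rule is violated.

rule 3 at point 8

Zone of each point (C = within 1σ̂, B = 1σ̂–2σ̂, A = 2σ̂–3σ̂, * = beyond 3σ̂; sign = side of CL): 1:+C, 2:+C, 3:-B, 4:+A, 5:+B, 6:+B, 7:+C, 8:+A, 9:-B, 10:+C, 11:+C
Rule 3 (four of five consecutive points beyond the same 1σ limit) is satisfied at point 8.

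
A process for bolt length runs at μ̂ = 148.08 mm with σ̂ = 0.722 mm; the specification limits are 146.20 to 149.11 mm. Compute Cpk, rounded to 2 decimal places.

Cpu = (USL − μ̂) / (3σ̂) = (149.11 − 148.08) / (3 × 0.722) = 0.4755; Cpl = (μ̂ − LSL) / (3σ̂) = (148.08 − 146.20) / (3 × 0.722) = 0.8680; Cpk = min(Cpu, Cpl) = 0.4755

0.48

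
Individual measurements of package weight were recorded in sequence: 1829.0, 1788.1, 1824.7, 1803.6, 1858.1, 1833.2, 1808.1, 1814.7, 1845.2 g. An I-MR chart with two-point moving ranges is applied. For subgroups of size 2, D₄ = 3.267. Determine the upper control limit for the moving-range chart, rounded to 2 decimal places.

98.09

Moving ranges: 40.9, 36.6, 21.1, 54.5, 24.9, 25.1, 6.6, 30.5; M̄R̄ = 240.2000 / 8 = 30.0250
UCL_MR = D₄·M̄R̄ = 3.267 × 30.0250 = 98.0917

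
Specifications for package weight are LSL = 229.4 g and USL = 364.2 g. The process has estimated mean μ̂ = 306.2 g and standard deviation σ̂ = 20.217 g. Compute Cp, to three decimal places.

Cp = (USL − LSL) / (6σ̂) = (364.2 − 229.4) / (6 × 20.217) = 134.8000 / 121.3020 = 1.1113

1.111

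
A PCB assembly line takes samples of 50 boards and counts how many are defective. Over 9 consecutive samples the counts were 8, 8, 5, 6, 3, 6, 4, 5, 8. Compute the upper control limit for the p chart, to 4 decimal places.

p̄ = Σdᵢ / (k·n) = 53 / (9 × 50) = 0.11778
UCL = p̄ + 3·√(p̄(1−p̄)/n) = 0.11778 + 3 × √(0.11778×0.88222/50) = 0.11778 + 3 × 0.04559 = 0.25454

0.2545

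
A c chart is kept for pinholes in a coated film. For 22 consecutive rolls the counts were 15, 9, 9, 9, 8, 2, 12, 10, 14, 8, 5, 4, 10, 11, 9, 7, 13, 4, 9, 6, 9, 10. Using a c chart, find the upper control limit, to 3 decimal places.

17.658

c̄ = (15 + 9 + 9 + 9 + 8 + 2 + 12 + 10 + 14 + 8 + 5 + 4 + 10 + 11 + 9 + 7 + 13 + 4 + 9 + 6 + 9 + 10) / 22 = 193 / 22 = 8.7727
UCL = c̄ + 3√c̄ = 8.7727 + 3 × √8.7727 = 8.7727 + 3 × 2.9619 = 17.6584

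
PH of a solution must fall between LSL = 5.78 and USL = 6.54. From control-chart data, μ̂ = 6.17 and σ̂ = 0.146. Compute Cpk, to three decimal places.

0.845

Cpu = (USL − μ̂) / (3σ̂) = (6.54 − 6.17) / (3 × 0.146) = 0.8447; Cpl = (μ̂ − LSL) / (3σ̂) = (6.17 − 5.78) / (3 × 0.146) = 0.8904; Cpk = min(Cpu, Cpl) = 0.8447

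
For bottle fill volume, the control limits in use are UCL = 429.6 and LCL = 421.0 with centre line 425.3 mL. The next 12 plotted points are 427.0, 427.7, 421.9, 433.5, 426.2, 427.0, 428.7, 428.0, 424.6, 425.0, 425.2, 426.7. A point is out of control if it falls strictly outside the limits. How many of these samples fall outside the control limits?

Compare each point to [421.0, 429.6]: sample 4 = 433.5 > UCL.

1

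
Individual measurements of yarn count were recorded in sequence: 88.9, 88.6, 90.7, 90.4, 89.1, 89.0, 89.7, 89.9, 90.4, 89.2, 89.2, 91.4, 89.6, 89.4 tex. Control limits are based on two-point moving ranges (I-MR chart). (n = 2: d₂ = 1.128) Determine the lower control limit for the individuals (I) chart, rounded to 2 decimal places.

X̄ = (88.9 + 88.6 + 90.7 + 90.4 + 89.1 + 89.0 + 89.7 + 89.9 + 90.4 + 89.2 + 89.2 + 91.4 + 89.6 + 89.4) / 14 = 89.6786
Moving ranges: 0.3, 2.1, 0.3, 1.3, 0.1, 0.7, 0.2, 0.5, 1.2, 0.0, 2.2, 1.8, 0.2; M̄R̄ = 10.9000 / 13 = 0.8385
LCL = X̄ − 3·M̄R̄/d₂ = 89.6786 − 3 × 0.8385 / 1.128 = 87.4486

87.45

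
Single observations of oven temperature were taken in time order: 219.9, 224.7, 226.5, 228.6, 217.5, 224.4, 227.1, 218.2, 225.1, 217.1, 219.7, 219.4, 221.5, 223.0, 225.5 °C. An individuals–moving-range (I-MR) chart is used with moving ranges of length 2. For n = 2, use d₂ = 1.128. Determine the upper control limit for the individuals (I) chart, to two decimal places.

234.36

X̄ = (219.9 + 224.7 + 226.5 + 228.6 + 217.5 + 224.4 + 227.1 + 218.2 + 225.1 + 217.1 + 219.7 + 219.4 + 221.5 + 223.0 + 225.5) / 15 = 222.5467
Moving ranges: 4.8, 1.8, 2.1, 11.1, 6.9, 2.7, 8.9, 6.9, 8.0, 2.6, 0.3, 2.1, 1.5, 2.5; M̄R̄ = 62.2000 / 14 = 4.4429
UCL = X̄ + 3·M̄R̄/d₂ = 222.5467 + 3 × 4.4429 / 1.128 = 234.3628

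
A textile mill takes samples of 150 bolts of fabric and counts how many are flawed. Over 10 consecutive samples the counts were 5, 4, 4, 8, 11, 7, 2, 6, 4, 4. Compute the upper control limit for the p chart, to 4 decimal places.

p̄ = Σdᵢ / (k·n) = 55 / (10 × 150) = 0.03667
UCL = p̄ + 3·√(p̄(1−p̄)/n) = 0.03667 + 3 × √(0.03667×0.96333/150) = 0.03667 + 3 × 0.01535 = 0.08270

0.0827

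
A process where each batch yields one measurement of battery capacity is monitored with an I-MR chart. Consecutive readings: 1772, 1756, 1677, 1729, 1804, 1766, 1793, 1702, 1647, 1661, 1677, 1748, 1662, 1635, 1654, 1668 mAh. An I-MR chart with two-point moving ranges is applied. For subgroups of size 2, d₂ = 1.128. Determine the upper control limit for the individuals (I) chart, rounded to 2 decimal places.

1830.00

X̄ = (1772 + 1756 + 1677 + 1729 + 1804 + 1766 + 1793 + 1702 + 1647 + 1661 + 1677 + 1748 + 1662 + 1635 + 1654 + 1668) / 16 = 1709.4375
Moving ranges: 16, 79, 52, 75, 38, 27, 91, 55, 14, 16, 71, 86, 27, 19, 14; M̄R̄ = 680.0000 / 15 = 45.3333
UCL = X̄ + 3·M̄R̄/d₂ = 1709.4375 + 3 × 45.3333 / 1.128 = 1830.0049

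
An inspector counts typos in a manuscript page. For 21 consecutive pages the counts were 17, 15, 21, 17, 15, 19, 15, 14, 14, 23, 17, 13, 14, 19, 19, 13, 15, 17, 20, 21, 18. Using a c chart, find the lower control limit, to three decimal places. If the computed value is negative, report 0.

4.600

c̄ = (17 + 15 + 21 + 17 + 15 + 19 + 15 + 14 + 14 + 23 + 17 + 13 + 14 + 19 + 19 + 13 + 15 + 17 + 20 + 21 + 18) / 21 = 356 / 21 = 16.9524
LCL = c̄ − 3√c̄ = 16.9524 − 3 × 4.1173 = 4.6004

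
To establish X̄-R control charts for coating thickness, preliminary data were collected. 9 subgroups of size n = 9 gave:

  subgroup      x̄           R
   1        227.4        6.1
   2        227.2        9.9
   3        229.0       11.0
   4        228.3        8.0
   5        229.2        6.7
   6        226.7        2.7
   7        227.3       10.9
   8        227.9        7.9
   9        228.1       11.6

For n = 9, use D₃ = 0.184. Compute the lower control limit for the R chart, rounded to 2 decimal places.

R̄ = (6.1 + 9.9 + 11.0 + 8.0 + 6.7 + 2.7 + 10.9 + 7.9 + 11.6) / 9 = 74.8000 / 9 = 8.3111
LCL_R = D₃·R̄ = 0.184 × 8.3111 = 1.5292

1.53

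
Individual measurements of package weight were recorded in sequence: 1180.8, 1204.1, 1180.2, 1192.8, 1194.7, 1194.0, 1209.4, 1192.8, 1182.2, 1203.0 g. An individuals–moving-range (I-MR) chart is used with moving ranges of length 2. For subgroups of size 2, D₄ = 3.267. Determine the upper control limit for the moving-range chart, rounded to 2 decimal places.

Moving ranges: 23.3, 23.9, 12.6, 1.9, 0.7, 15.4, 16.6, 10.6, 20.8; M̄R̄ = 125.8000 / 9 = 13.9778
UCL_MR = D₄·M̄R̄ = 3.267 × 13.9778 = 45.6654

45.67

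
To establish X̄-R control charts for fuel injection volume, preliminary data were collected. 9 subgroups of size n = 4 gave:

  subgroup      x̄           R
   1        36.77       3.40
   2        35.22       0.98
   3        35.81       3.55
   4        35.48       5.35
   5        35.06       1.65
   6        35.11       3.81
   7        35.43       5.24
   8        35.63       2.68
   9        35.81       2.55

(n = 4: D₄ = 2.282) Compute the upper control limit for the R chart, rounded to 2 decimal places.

R̄ = (3.40 + 0.98 + 3.55 + 5.35 + 1.65 + 3.81 + 5.24 + 2.68 + 2.55) / 9 = 29.2100 / 9 = 3.2456
UCL_R = D₄·R̄ = 2.282 × 3.2456 = 7.4064

7.41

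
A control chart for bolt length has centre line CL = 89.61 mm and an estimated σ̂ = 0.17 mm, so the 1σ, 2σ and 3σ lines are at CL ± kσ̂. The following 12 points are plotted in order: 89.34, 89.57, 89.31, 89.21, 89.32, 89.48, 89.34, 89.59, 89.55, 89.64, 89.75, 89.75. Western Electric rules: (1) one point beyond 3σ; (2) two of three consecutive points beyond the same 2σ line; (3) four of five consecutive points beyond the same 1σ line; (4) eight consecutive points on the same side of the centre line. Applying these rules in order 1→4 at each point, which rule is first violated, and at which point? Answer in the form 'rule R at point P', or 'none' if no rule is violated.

rule 3 at point 5

Zone of each point (C = within 1σ̂, B = 1σ̂–2σ̂, A = 2σ̂–3σ̂, * = beyond 3σ̂; sign = side of CL): 1:-B, 2:-C, 3:-B, 4:-A, 5:-B, 6:-C, 7:-B, 8:-C, 9:-C, 10:+C, 11:+C, 12:+C
Rule 3 (four of five consecutive points beyond the same 1σ limit) is satisfied at point 5.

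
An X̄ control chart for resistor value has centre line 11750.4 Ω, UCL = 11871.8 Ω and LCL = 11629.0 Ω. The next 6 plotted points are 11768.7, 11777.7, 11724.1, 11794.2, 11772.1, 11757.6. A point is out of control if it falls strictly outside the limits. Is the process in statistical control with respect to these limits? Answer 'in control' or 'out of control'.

in control

All 6 points lie within [11629.0, 11871.8].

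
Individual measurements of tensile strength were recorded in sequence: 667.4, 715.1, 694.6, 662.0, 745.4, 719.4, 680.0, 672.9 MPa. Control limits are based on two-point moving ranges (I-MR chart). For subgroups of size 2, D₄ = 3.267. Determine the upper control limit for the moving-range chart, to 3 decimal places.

119.806

Moving ranges: 47.7, 20.5, 32.6, 83.4, 26.0, 39.4, 7.1; M̄R̄ = 256.7000 / 7 = 36.6714
UCL_MR = D₄·M̄R̄ = 3.267 × 36.6714 = 119.8056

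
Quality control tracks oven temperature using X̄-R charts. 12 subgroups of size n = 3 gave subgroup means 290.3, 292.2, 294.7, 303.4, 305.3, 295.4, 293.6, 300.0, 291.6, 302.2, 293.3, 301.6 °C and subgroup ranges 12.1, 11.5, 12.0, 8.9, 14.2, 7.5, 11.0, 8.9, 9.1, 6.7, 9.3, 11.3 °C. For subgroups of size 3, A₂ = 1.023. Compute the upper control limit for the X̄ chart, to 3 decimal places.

X̄̄ = (290.3 + 292.2 + 294.7 + 303.4 + 305.3 + 295.4 + 293.6 + 300.0 + 291.6 + 302.2 + 293.3 + 301.6) / 12 = 3563.6000 / 12 = 296.9667
R̄ = (12.1 + 11.5 + 12.0 + 8.9 + 14.2 + 7.5 + 11.0 + 8.9 + 9.1 + 6.7 + 9.3 + 11.3) / 12 = 122.5000 / 12 = 10.2083
UCL = X̄̄ + A₂·R̄ = 296.9667 + 1.023 × 10.2083 = 307.4098

307.410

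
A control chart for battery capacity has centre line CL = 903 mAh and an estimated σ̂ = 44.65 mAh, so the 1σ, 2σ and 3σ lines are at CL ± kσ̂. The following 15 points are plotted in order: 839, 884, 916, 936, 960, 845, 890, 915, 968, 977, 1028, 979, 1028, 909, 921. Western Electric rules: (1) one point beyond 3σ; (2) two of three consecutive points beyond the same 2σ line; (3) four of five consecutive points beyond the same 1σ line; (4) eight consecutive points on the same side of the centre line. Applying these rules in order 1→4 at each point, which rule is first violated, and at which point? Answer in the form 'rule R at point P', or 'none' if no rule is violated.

rule 3 at point 12

Zone of each point (C = within 1σ̂, B = 1σ̂–2σ̂, A = 2σ̂–3σ̂, * = beyond 3σ̂; sign = side of CL): 1:-B, 2:-C, 3:+C, 4:+C, 5:+B, 6:-B, 7:-C, 8:+C, 9:+B, 10:+B, 11:+A, 12:+B, 13:+A, 14:+C, 15:+C
Rule 3 (four of five consecutive points beyond the same 1σ limit) is satisfied at point 12.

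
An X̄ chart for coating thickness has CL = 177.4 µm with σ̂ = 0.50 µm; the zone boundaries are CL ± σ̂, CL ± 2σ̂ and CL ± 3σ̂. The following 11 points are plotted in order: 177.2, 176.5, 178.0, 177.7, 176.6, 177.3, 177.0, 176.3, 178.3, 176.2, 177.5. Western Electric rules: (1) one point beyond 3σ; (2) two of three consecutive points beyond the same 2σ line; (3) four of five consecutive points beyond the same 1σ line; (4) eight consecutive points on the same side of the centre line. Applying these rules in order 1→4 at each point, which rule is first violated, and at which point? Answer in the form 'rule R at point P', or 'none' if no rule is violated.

Zone of each point (C = within 1σ̂, B = 1σ̂–2σ̂, A = 2σ̂–3σ̂, * = beyond 3σ̂; sign = side of CL): 1:-C, 2:-B, 3:+B, 4:+C, 5:-B, 6:-C, 7:-C, 8:-A, 9:+B, 10:-A, 11:+C
Rule 2 (two of three consecutive points beyond the same 2σ limit) is satisfied at point 10.

rule 2 at point 10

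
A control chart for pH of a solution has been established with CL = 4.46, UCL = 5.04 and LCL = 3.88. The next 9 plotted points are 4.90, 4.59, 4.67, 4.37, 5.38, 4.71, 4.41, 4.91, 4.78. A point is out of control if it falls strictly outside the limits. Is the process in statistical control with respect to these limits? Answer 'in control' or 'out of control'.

Compare each point to [3.88, 5.04]: sample 5 = 5.38 > UCL.

out of control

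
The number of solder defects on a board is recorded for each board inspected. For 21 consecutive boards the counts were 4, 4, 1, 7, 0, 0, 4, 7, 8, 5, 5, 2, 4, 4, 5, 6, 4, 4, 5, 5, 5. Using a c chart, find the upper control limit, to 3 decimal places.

c̄ = (4 + 4 + 1 + 7 + 0 + 0 + 4 + 7 + 8 + 5 + 5 + 2 + 4 + 4 + 5 + 6 + 4 + 4 + 5 + 5 + 5) / 21 = 89 / 21 = 4.2381
UCL = c̄ + 3√c̄ = 4.2381 + 3 × √4.2381 = 4.2381 + 3 × 2.0587 = 10.4141

10.414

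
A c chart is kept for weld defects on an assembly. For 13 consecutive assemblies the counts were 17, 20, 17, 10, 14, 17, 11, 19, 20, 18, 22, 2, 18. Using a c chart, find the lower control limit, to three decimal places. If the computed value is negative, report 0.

3.856

c̄ = (17 + 20 + 17 + 10 + 14 + 17 + 11 + 19 + 20 + 18 + 22 + 2 + 18) / 13 = 205 / 13 = 15.7692
LCL = c̄ − 3√c̄ = 15.7692 − 3 × 3.9710 = 3.8561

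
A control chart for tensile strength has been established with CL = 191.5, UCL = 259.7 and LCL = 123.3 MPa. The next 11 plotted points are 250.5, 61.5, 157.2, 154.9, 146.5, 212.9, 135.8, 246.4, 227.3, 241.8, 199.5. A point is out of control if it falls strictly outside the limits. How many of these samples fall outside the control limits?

1

Compare each point to [123.3, 259.7]: sample 2 = 61.5 < LCL.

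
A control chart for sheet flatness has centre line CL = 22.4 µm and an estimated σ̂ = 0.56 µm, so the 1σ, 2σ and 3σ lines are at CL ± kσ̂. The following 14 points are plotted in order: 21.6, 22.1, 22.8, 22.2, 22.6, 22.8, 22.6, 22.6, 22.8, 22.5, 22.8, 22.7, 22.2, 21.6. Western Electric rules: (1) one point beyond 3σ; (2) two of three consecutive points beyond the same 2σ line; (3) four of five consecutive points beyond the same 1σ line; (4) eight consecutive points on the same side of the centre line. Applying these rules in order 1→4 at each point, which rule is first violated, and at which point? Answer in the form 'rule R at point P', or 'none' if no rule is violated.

Zone of each point (C = within 1σ̂, B = 1σ̂–2σ̂, A = 2σ̂–3σ̂, * = beyond 3σ̂; sign = side of CL): 1:-B, 2:-C, 3:+C, 4:-C, 5:+C, 6:+C, 7:+C, 8:+C, 9:+C, 10:+C, 11:+C, 12:+C, 13:-C, 14:-B
Rule 4 (eight consecutive points on the same side of the centre line) is satisfied at point 12.

rule 4 at point 12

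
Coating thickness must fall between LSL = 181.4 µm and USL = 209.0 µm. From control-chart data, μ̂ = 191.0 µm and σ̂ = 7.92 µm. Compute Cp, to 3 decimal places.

0.581

Cp = (USL − LSL) / (6σ̂) = (209.0 − 181.4) / (6 × 7.92) = 27.6000 / 47.5200 = 0.5808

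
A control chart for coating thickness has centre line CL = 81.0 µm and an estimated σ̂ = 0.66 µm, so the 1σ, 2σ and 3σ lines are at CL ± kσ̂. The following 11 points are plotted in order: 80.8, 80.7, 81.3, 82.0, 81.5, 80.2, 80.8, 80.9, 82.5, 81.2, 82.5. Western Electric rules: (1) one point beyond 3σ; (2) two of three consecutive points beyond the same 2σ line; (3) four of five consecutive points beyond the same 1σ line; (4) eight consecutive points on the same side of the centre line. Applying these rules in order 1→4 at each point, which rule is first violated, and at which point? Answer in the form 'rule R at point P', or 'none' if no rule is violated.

Zone of each point (C = within 1σ̂, B = 1σ̂–2σ̂, A = 2σ̂–3σ̂, * = beyond 3σ̂; sign = side of CL): 1:-C, 2:-C, 3:+C, 4:+B, 5:+C, 6:-B, 7:-C, 8:-C, 9:+A, 10:+C, 11:+A
Rule 2 (two of three consecutive points beyond the same 2σ limit) is satisfied at point 11.

rule 2 at point 11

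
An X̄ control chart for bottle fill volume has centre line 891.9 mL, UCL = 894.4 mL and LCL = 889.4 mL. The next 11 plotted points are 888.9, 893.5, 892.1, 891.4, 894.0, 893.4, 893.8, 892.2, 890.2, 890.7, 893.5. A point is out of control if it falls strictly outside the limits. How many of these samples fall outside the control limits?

1

Compare each point to [889.4, 894.4]: sample 1 = 888.9 < LCL.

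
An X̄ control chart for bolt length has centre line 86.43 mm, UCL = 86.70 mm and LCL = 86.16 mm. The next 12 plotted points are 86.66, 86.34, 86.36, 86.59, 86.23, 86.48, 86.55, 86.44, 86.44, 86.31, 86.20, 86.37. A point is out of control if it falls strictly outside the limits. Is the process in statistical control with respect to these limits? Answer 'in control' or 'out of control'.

All 12 points lie within [86.16, 86.70].

in control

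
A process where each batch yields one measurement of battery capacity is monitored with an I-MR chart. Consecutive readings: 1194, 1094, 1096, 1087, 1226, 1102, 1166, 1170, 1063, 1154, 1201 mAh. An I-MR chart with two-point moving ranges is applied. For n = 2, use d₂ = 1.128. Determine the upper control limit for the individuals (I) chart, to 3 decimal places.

X̄ = (1194 + 1094 + 1096 + 1087 + 1226 + 1102 + 1166 + 1170 + 1063 + 1154 + 1201) / 11 = 1141.1818
Moving ranges: 100, 2, 9, 139, 124, 64, 4, 107, 91, 47; M̄R̄ = 687.0000 / 10 = 68.7000
UCL = X̄ + 3·M̄R̄/d₂ = 1141.1818 + 3 × 68.7000 / 1.128 = 1323.8946

1323.895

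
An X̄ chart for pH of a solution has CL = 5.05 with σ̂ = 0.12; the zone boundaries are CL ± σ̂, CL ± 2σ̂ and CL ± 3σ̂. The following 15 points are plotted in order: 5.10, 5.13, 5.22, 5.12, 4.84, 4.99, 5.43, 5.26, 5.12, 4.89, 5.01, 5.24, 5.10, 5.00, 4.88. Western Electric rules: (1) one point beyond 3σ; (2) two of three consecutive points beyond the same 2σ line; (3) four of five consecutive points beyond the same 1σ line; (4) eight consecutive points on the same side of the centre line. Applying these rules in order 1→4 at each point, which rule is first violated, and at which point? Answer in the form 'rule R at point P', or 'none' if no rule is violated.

rule 1 at point 7

Zone of each point (C = within 1σ̂, B = 1σ̂–2σ̂, A = 2σ̂–3σ̂, * = beyond 3σ̂; sign = side of CL): 1:+C, 2:+C, 3:+B, 4:+C, 5:-B, 6:-C, 7:+*, 8:+B, 9:+C, 10:-B, 11:-C, 12:+B, 13:+C, 14:-C, 15:-B
Rule 1 (one point beyond the 3σ limits) is satisfied at point 7.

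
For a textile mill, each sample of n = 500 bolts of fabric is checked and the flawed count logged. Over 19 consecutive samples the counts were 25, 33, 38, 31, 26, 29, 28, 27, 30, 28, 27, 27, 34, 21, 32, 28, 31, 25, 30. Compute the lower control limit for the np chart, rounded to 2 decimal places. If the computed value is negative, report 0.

p̄ = Σdᵢ / (k·n) = 550 / (19 × 500) = 0.05789
LCL = np̄ − 3·√(np̄(1−p̄)) = 28.9474 − 3 × 5.2222 = 13.2807

13.28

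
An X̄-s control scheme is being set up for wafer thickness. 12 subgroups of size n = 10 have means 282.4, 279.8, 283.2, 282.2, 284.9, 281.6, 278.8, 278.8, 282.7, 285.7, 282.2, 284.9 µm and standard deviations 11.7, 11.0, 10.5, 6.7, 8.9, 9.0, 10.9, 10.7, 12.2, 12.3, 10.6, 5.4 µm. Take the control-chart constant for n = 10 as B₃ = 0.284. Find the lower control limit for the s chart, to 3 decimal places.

2.838

s̄ = (11.7 + 11.0 + 10.5 + 6.7 + 8.9 + 9.0 + 10.9 + 10.7 + 12.2 + 12.3 + 10.6 + 5.4) / 12 = 9.9917
LCL_s = B₃·s̄ = 0.284 × 9.9917 = 2.8376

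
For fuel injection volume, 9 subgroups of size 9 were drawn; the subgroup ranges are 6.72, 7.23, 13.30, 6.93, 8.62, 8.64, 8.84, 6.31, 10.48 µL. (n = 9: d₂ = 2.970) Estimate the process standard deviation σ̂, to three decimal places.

2.883

R̄ = (6.72 + 7.23 + 13.30 + 6.93 + 8.62 + 8.64 + 8.84 + 6.31 + 10.48) / 9 = 8.5633
σ̂ = R̄ / d₂ = 8.5633 / 2.970 = 2.8833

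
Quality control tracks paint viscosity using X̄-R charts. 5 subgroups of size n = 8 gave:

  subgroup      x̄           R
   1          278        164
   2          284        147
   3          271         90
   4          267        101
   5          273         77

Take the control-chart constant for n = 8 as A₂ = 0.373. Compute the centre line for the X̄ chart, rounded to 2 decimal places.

274.60

X̄̄ = (278 + 284 + 271 + 267 + 273) / 5 = 1373.0000 / 5 = 274.6000
CL = X̄̄ = 274.6000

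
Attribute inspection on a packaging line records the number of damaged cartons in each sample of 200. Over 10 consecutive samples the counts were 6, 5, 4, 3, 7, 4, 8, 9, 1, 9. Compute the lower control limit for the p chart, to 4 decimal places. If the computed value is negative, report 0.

p̄ = Σdᵢ / (k·n) = 56 / (10 × 200) = 0.02800
LCL = p̄ − 3·√(p̄(1−p̄)/n) = 0.02800 − 3 × 0.01167 = -0.00700 → 0 (negative, so LCL = 0)

0.0000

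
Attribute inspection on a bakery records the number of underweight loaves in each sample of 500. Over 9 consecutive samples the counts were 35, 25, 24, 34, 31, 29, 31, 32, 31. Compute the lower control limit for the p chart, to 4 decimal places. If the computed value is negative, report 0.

p̄ = Σdᵢ / (k·n) = 272 / (9 × 500) = 0.06044
LCL = p̄ − 3·√(p̄(1−p̄)/n) = 0.06044 − 3 × 0.01066 = 0.02847

0.0285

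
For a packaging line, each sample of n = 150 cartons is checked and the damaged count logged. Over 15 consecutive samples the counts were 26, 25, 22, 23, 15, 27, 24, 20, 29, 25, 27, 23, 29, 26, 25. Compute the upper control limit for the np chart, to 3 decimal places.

p̄ = Σdᵢ / (k·n) = 366 / (15 × 150) = 0.16267
UCL = np̄ + 3·√(np̄(1−p̄)) = 24.4000 + 3 × √(24.4000×0.83733) = 24.4000 + 3 × 4.5201 = 37.9602

37.960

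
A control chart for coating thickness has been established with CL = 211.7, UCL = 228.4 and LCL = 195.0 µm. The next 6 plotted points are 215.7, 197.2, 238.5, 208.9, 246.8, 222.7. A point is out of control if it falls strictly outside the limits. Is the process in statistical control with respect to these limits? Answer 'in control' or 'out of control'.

Compare each point to [195.0, 228.4]: sample 3 = 238.5 > UCL; sample 5 = 246.8 > UCL.

out of control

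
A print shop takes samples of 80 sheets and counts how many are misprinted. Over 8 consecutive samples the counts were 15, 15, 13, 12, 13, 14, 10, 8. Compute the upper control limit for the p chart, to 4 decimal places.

p̄ = Σdᵢ / (k·n) = 100 / (8 × 80) = 0.15625
UCL = p̄ + 3·√(p̄(1−p̄)/n) = 0.15625 + 3 × √(0.15625×0.84375/80) = 0.15625 + 3 × 0.04059 = 0.27803

0.2780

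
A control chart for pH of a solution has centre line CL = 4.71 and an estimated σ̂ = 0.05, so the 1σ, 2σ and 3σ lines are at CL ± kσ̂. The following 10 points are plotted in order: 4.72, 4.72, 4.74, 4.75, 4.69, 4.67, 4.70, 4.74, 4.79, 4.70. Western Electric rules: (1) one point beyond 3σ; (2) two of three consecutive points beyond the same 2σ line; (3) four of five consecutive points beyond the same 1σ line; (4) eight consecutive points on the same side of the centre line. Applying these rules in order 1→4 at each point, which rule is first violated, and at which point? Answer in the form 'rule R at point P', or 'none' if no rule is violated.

none

Zone of each point (C = within 1σ̂, B = 1σ̂–2σ̂, A = 2σ̂–3σ̂, * = beyond 3σ̂; sign = side of CL): 1:+C, 2:+C, 3:+C, 4:+C, 5:-C, 6:-C, 7:-C, 8:+C, 9:+B, 10:-C
No rule fires across all 10 points.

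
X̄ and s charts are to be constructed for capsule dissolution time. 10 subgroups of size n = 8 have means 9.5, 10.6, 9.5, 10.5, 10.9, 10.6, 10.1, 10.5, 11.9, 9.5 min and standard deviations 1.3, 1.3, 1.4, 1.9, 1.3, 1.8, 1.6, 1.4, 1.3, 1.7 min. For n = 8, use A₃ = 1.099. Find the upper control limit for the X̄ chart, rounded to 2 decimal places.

12.01

X̄̄ = (9.5 + 10.6 + 9.5 + 10.5 + 10.9 + 10.6 + 10.1 + 10.5 + 11.9 + 9.5) / 10 = 10.3600
s̄ = (1.3 + 1.3 + 1.4 + 1.9 + 1.3 + 1.8 + 1.6 + 1.4 + 1.3 + 1.7) / 10 = 1.5000
UCL = X̄̄ + A₃·s̄ = 10.3600 + 1.099 × 1.5000 = 12.0085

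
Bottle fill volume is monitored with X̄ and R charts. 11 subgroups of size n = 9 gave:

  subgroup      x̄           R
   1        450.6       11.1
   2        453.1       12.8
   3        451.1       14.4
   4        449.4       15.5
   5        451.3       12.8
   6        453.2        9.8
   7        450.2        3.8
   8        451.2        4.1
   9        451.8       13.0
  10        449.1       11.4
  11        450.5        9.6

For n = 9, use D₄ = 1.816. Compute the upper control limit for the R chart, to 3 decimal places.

R̄ = (11.1 + 12.8 + 14.4 + 15.5 + 12.8 + 9.8 + 3.8 + 4.1 + 13.0 + 11.4 + 9.6) / 11 = 118.3000 / 11 = 10.7545
UCL_R = D₄·R̄ = 1.816 × 10.7545 = 19.5303

19.530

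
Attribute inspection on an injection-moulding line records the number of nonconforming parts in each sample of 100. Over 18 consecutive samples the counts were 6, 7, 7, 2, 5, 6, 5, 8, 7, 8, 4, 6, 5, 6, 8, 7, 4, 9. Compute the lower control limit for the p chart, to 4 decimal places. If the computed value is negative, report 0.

0.0000

p̄ = Σdᵢ / (k·n) = 110 / (18 × 100) = 0.06111
LCL = p̄ − 3·√(p̄(1−p̄)/n) = 0.06111 − 3 × 0.02395 = -0.01075 → 0 (negative, so LCL = 0)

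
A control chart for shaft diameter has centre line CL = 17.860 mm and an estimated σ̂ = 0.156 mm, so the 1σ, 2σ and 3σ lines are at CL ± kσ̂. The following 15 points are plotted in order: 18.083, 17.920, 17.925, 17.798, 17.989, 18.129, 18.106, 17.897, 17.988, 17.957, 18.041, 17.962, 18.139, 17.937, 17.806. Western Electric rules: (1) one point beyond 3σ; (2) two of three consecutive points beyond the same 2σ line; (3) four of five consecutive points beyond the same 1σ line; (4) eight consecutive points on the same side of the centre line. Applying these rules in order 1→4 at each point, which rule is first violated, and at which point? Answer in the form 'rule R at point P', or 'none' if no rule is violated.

Zone of each point (C = within 1σ̂, B = 1σ̂–2σ̂, A = 2σ̂–3σ̂, * = beyond 3σ̂; sign = side of CL): 1:+B, 2:+C, 3:+C, 4:-C, 5:+C, 6:+B, 7:+B, 8:+C, 9:+C, 10:+C, 11:+B, 12:+C, 13:+B, 14:+C, 15:-C
Rule 4 (eight consecutive points on the same side of the centre line) is satisfied at point 12.

rule 4 at point 12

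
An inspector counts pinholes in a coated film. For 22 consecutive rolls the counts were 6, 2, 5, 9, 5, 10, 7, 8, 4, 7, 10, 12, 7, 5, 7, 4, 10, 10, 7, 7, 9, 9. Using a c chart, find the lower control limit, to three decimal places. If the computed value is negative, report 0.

c̄ = (6 + 2 + 5 + 9 + 5 + 10 + 7 + 8 + 4 + 7 + 10 + 12 + 7 + 5 + 7 + 4 + 10 + 10 + 7 + 7 + 9 + 9) / 22 = 160 / 22 = 7.2727
LCL = c̄ − 3√c̄ = 7.2727 − 3 × 2.6968 = -0.8177 → 0 (cannot be negative)

0.000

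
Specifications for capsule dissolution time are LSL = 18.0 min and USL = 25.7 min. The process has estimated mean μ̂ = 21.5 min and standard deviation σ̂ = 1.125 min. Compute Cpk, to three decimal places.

Cpu = (USL − μ̂) / (3σ̂) = (25.7 − 21.5) / (3 × 1.125) = 1.2444; Cpl = (μ̂ − LSL) / (3σ̂) = (21.5 − 18.0) / (3 × 1.125) = 1.0370; Cpk = min(Cpu, Cpl) = 1.0370

1.037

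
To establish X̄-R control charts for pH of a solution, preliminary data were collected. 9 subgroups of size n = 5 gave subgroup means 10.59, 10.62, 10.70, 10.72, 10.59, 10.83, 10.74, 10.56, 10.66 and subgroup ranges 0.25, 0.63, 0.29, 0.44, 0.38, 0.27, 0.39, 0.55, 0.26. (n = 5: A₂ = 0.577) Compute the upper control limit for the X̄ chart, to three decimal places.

10.890

X̄̄ = (10.59 + 10.62 + 10.70 + 10.72 + 10.59 + 10.83 + 10.74 + 10.56 + 10.66) / 9 = 96.0100 / 9 = 10.6678
R̄ = (0.25 + 0.63 + 0.29 + 0.44 + 0.38 + 0.27 + 0.39 + 0.55 + 0.26) / 9 = 3.4600 / 9 = 0.3844
UCL = X̄̄ + A₂·R̄ = 10.6678 + 0.577 × 0.3844 = 10.8896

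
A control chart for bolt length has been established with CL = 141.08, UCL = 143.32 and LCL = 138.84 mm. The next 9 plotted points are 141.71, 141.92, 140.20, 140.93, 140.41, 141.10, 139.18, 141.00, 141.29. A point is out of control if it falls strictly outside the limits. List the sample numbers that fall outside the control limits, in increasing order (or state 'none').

All 9 points lie within [138.84, 143.32].

none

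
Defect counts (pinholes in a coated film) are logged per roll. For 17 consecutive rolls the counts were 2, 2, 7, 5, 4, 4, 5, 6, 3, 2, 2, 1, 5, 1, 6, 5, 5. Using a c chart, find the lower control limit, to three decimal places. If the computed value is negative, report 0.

c̄ = (2 + 2 + 7 + 5 + 4 + 4 + 5 + 6 + 3 + 2 + 2 + 1 + 5 + 1 + 6 + 5 + 5) / 17 = 65 / 17 = 3.8235
LCL = c̄ − 3√c̄ = 3.8235 − 3 × 1.9554 = -2.0426 → 0 (cannot be negative)

0.000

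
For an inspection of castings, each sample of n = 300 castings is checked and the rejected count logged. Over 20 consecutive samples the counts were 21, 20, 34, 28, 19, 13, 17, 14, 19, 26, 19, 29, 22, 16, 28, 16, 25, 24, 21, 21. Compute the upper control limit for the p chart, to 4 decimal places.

0.1168

p̄ = Σdᵢ / (k·n) = 432 / (20 × 300) = 0.07200
UCL = p̄ + 3·√(p̄(1−p̄)/n) = 0.07200 + 3 × √(0.07200×0.92800/300) = 0.07200 + 3 × 0.01492 = 0.11677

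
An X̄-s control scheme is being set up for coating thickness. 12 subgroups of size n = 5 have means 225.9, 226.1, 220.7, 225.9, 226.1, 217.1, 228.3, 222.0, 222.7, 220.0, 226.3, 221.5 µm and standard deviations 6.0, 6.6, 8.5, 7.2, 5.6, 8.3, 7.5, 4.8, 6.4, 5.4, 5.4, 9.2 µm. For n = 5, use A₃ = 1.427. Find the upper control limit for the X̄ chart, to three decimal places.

233.170

X̄̄ = (225.9 + 226.1 + 220.7 + 225.9 + 226.1 + 217.1 + 228.3 + 222.0 + 222.7 + 220.0 + 226.3 + 221.5) / 12 = 223.5500
s̄ = (6.0 + 6.6 + 8.5 + 7.2 + 5.6 + 8.3 + 7.5 + 4.8 + 6.4 + 5.4 + 5.4 + 9.2) / 12 = 6.7417
UCL = X̄̄ + A₃·s̄ = 223.5500 + 1.427 × 6.7417 = 233.1704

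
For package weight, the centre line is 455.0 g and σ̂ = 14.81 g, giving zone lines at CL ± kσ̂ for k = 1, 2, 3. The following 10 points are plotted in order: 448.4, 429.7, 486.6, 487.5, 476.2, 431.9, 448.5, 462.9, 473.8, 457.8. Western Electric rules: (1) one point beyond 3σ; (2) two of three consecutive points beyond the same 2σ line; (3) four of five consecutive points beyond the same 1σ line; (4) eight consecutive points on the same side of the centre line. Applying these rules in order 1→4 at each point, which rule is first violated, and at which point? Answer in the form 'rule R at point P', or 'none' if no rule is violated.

Zone of each point (C = within 1σ̂, B = 1σ̂–2σ̂, A = 2σ̂–3σ̂, * = beyond 3σ̂; sign = side of CL): 1:-C, 2:-B, 3:+A, 4:+A, 5:+B, 6:-B, 7:-C, 8:+C, 9:+B, 10:+C
Rule 2 (two of three consecutive points beyond the same 2σ limit) is satisfied at point 4.

rule 2 at point 4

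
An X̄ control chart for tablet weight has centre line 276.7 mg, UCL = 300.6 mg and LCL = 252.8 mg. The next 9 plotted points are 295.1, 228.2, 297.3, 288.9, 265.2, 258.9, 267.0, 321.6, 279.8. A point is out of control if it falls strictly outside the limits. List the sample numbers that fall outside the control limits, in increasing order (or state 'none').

2, 8

Compare each point to [252.8, 300.6]: sample 2 = 228.2 < LCL; sample 8 = 321.6 > UCL.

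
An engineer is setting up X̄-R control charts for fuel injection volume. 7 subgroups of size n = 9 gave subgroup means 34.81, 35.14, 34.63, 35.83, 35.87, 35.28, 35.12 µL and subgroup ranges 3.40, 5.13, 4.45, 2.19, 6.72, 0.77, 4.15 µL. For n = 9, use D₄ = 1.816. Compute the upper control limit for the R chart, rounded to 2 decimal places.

6.96

R̄ = (3.40 + 5.13 + 4.45 + 2.19 + 6.72 + 0.77 + 4.15) / 7 = 26.8100 / 7 = 3.8300
UCL_R = D₄·R̄ = 1.816 × 3.8300 = 6.9553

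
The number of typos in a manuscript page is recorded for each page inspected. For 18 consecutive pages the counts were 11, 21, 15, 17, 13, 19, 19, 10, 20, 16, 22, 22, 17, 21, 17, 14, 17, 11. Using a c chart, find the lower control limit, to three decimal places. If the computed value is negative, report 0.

c̄ = (11 + 21 + 15 + 17 + 13 + 19 + 19 + 10 + 20 + 16 + 22 + 22 + 17 + 21 + 17 + 14 + 17 + 11) / 18 = 302 / 18 = 16.7778
LCL = c̄ − 3√c̄ = 16.7778 − 3 × 4.0961 = 4.4896

4.490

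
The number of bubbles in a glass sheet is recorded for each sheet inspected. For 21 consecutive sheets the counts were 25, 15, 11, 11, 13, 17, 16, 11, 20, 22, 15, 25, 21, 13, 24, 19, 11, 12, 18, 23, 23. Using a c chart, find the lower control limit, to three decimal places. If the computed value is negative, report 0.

4.874

c̄ = (25 + 15 + 11 + 11 + 13 + 17 + 16 + 11 + 20 + 22 + 15 + 25 + 21 + 13 + 24 + 19 + 11 + 12 + 18 + 23 + 23) / 21 = 365 / 21 = 17.3810
LCL = c̄ − 3√c̄ = 17.3810 − 3 × 4.1690 = 4.8738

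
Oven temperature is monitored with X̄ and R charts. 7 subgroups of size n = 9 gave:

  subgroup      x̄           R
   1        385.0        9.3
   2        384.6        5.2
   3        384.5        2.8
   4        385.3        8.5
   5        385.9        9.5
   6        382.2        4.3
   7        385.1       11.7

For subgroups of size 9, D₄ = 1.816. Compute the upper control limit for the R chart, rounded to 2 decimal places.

13.31

R̄ = (9.3 + 5.2 + 2.8 + 8.5 + 9.5 + 4.3 + 11.7) / 7 = 51.3000 / 7 = 7.3286
UCL_R = D₄·R̄ = 1.816 × 7.3286 = 13.3087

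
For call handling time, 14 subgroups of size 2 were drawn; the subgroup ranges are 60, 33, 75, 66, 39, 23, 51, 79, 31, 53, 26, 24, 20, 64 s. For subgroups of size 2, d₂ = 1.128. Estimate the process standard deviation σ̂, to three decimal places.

40.780

R̄ = (60 + 33 + 75 + 66 + 39 + 23 + 51 + 79 + 31 + 53 + 26 + 24 + 20 + 64) / 14 = 46.0000
σ̂ = R̄ / d₂ = 46.0000 / 1.128 = 40.7801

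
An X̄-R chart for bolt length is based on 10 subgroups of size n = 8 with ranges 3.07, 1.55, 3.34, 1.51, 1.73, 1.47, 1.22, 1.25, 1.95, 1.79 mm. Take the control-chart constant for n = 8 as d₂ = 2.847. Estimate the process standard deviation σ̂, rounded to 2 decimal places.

R̄ = (3.07 + 1.55 + 3.34 + 1.51 + 1.73 + 1.47 + 1.22 + 1.25 + 1.95 + 1.79) / 10 = 1.8880
σ̂ = R̄ / d₂ = 1.8880 / 2.847 = 0.6632

0.66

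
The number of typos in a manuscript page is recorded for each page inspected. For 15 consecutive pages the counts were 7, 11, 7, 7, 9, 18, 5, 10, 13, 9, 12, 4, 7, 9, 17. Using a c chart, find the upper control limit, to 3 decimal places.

18.994

c̄ = (7 + 11 + 7 + 7 + 9 + 18 + 5 + 10 + 13 + 9 + 12 + 4 + 7 + 9 + 17) / 15 = 145 / 15 = 9.6667
UCL = c̄ + 3√c̄ = 9.6667 + 3 × √9.6667 = 9.6667 + 3 × 3.1091 = 18.9940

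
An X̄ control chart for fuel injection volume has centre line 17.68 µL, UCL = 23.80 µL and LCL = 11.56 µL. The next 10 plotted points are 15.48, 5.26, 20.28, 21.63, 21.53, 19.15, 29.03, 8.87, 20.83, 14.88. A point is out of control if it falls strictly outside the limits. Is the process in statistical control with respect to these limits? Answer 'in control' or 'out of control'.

Compare each point to [11.56, 23.80]: sample 2 = 5.26 < LCL; sample 7 = 29.03 > UCL; sample 8 = 8.87 < LCL.

out of control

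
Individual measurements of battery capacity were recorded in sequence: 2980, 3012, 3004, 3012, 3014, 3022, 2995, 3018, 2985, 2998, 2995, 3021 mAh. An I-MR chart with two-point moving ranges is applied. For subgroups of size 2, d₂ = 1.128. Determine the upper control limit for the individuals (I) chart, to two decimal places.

3048.91

X̄ = (2980 + 3012 + 3004 + 3012 + 3014 + 3022 + 2995 + 3018 + 2985 + 2998 + 2995 + 3021) / 12 = 3004.6667
Moving ranges: 32, 8, 8, 2, 8, 27, 23, 33, 13, 3, 26; M̄R̄ = 183.0000 / 11 = 16.6364
UCL = X̄ + 3·M̄R̄/d₂ = 3004.6667 + 3 × 16.6364 / 1.128 = 3048.9123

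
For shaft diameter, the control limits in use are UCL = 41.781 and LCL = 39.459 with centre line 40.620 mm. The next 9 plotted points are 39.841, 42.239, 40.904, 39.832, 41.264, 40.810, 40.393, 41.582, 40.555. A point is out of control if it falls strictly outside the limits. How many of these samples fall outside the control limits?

1

Compare each point to [39.459, 41.781]: sample 2 = 42.239 > UCL.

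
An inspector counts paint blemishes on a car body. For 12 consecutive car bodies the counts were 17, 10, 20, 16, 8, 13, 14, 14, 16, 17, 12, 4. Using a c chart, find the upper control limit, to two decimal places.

24.41

c̄ = (17 + 10 + 20 + 16 + 8 + 13 + 14 + 14 + 16 + 17 + 12 + 4) / 12 = 161 / 12 = 13.4167
UCL = c̄ + 3√c̄ = 13.4167 + 3 × √13.4167 = 13.4167 + 3 × 3.6629 = 24.4053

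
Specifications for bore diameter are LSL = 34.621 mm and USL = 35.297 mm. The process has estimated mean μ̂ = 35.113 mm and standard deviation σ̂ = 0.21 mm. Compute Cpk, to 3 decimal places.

Cpu = (USL − μ̂) / (3σ̂) = (35.297 − 35.113) / (3 × 0.21) = 0.2921; Cpl = (μ̂ − LSL) / (3σ̂) = (35.113 − 34.621) / (3 × 0.21) = 0.7810; Cpk = min(Cpu, Cpl) = 0.2921

0.292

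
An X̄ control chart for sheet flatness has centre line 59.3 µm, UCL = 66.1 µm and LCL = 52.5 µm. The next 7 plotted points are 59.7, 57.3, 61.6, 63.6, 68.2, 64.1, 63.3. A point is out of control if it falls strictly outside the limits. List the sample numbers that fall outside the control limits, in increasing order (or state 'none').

Compare each point to [52.5, 66.1]: sample 5 = 68.2 > UCL.

5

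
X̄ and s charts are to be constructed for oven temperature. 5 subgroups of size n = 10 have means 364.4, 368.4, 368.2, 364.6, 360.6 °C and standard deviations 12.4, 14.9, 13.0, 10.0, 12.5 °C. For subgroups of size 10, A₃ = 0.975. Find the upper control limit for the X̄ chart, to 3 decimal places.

377.486

X̄̄ = (364.4 + 368.4 + 368.2 + 364.6 + 360.6) / 5 = 365.2400
s̄ = (12.4 + 14.9 + 13.0 + 10.0 + 12.5) / 5 = 12.5600
UCL = X̄̄ + A₃·s̄ = 365.2400 + 0.975 × 12.5600 = 377.4860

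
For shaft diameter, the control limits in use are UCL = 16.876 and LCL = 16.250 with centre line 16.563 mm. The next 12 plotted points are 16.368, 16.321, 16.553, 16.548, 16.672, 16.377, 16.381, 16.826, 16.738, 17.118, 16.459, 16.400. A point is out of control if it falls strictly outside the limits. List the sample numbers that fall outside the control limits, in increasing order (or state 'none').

Compare each point to [16.250, 16.876]: sample 10 = 17.118 > UCL.

10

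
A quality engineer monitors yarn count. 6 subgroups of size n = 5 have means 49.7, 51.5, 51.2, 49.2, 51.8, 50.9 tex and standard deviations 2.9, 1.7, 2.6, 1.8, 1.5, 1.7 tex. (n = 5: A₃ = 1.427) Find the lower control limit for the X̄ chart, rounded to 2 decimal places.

47.82

X̄̄ = (49.7 + 51.5 + 51.2 + 49.2 + 51.8 + 50.9) / 6 = 50.7167
s̄ = (2.9 + 1.7 + 2.6 + 1.8 + 1.5 + 1.7) / 6 = 2.0333
LCL = X̄̄ − A₃·s̄ = 50.7167 − 1.427 × 2.0333 = 47.8151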